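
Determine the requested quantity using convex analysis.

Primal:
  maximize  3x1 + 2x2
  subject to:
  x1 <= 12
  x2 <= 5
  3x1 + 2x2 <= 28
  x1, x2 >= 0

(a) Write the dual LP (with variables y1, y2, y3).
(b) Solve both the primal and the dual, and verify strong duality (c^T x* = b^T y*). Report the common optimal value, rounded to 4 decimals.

The standard primal-dual pair for 'max c^T x s.t. A x <= b, x >= 0' is:
  Dual:  min b^T y  s.t.  A^T y >= c,  y >= 0.

So the dual LP is:
  minimize  12y1 + 5y2 + 28y3
  subject to:
    y1 + 3y3 >= 3
    y2 + 2y3 >= 2
    y1, y2, y3 >= 0

Solving the primal: x* = (9.3333, 0).
  primal value c^T x* = 28.
Solving the dual: y* = (0, 0, 1).
  dual value b^T y* = 28.
Strong duality: c^T x* = b^T y*. Confirmed.

28


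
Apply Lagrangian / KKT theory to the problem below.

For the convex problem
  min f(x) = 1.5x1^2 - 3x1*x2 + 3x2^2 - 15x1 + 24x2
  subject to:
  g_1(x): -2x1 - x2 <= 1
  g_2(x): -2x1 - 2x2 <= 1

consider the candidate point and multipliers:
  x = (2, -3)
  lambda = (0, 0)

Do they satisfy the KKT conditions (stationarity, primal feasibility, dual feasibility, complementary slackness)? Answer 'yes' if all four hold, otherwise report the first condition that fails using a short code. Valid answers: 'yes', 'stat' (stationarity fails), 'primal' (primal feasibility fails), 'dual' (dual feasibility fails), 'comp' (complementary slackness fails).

Gradient of f: grad f(x) = Q x + c = (0, 0)
Constraint values g_i(x) = a_i^T x - b_i:
  g_1((2, -3)) = -2
  g_2((2, -3)) = 1
Stationarity residual: grad f(x) + sum_i lambda_i a_i = (0, 0)
  -> stationarity OK
Primal feasibility (all g_i <= 0): FAILS
Dual feasibility (all lambda_i >= 0): OK
Complementary slackness (lambda_i * g_i(x) = 0 for all i): OK

Verdict: the first failing condition is primal_feasibility -> primal.

primal


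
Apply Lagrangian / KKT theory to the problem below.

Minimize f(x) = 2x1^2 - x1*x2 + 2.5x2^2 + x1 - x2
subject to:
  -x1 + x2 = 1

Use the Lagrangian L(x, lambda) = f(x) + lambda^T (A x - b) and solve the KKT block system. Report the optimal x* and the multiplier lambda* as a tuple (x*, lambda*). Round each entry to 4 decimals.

Form the Lagrangian:
  L(x, lambda) = (1/2) x^T Q x + c^T x + lambda^T (A x - b)
Stationarity (grad_x L = 0): Q x + c + A^T lambda = 0.
Primal feasibility: A x = b.

This gives the KKT block system:
  [ Q   A^T ] [ x     ]   [-c ]
  [ A    0  ] [ lambda ] = [ b ]

Solving the linear system:
  x*      = (-0.5714, 0.4286)
  lambda* = (-1.7143)
  f(x*)   = 0.3571

x* = (-0.5714, 0.4286), lambda* = (-1.7143)


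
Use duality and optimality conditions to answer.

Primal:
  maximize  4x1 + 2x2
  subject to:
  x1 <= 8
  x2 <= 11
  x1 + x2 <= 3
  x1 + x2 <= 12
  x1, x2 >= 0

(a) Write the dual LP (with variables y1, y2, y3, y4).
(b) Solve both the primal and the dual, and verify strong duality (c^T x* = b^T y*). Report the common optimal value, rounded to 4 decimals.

The standard primal-dual pair for 'max c^T x s.t. A x <= b, x >= 0' is:
  Dual:  min b^T y  s.t.  A^T y >= c,  y >= 0.

So the dual LP is:
  minimize  8y1 + 11y2 + 3y3 + 12y4
  subject to:
    y1 + y3 + y4 >= 4
    y2 + y3 + y4 >= 2
    y1, y2, y3, y4 >= 0

Solving the primal: x* = (3, 0).
  primal value c^T x* = 12.
Solving the dual: y* = (0, 0, 4, 0).
  dual value b^T y* = 12.
Strong duality: c^T x* = b^T y*. Confirmed.

12


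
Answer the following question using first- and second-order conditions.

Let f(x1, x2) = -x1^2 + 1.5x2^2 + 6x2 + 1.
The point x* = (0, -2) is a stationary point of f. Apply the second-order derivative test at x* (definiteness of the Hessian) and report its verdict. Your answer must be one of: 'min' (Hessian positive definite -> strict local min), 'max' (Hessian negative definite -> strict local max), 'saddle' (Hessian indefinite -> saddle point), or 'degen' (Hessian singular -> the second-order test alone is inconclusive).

Compute the Hessian H = grad^2 f:
  H = [[-2, 0], [0, 3]]
Verify stationarity: grad f(x*) = H x* + g = (0, 0).
Eigenvalues of H: -2, 3.
Eigenvalues have mixed signs, so H is indefinite -> x* is a saddle point.

saddle


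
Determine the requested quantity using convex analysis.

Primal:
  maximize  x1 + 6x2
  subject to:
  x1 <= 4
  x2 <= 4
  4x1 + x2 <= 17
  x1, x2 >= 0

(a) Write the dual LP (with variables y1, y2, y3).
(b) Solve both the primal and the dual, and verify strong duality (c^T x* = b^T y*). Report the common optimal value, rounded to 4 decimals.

The standard primal-dual pair for 'max c^T x s.t. A x <= b, x >= 0' is:
  Dual:  min b^T y  s.t.  A^T y >= c,  y >= 0.

So the dual LP is:
  minimize  4y1 + 4y2 + 17y3
  subject to:
    y1 + 4y3 >= 1
    y2 + y3 >= 6
    y1, y2, y3 >= 0

Solving the primal: x* = (3.25, 4).
  primal value c^T x* = 27.25.
Solving the dual: y* = (0, 5.75, 0.25).
  dual value b^T y* = 27.25.
Strong duality: c^T x* = b^T y*. Confirmed.

27.25


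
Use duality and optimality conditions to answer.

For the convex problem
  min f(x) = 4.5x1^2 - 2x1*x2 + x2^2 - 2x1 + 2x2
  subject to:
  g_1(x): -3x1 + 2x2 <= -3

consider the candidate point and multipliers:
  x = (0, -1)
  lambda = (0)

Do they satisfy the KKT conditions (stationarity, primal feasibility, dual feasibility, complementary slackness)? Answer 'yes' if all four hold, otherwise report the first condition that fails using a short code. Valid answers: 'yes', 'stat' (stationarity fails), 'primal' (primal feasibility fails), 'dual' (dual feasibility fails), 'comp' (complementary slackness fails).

Gradient of f: grad f(x) = Q x + c = (0, 0)
Constraint values g_i(x) = a_i^T x - b_i:
  g_1((0, -1)) = 1
Stationarity residual: grad f(x) + sum_i lambda_i a_i = (0, 0)
  -> stationarity OK
Primal feasibility (all g_i <= 0): FAILS
Dual feasibility (all lambda_i >= 0): OK
Complementary slackness (lambda_i * g_i(x) = 0 for all i): OK

Verdict: the first failing condition is primal_feasibility -> primal.

primal


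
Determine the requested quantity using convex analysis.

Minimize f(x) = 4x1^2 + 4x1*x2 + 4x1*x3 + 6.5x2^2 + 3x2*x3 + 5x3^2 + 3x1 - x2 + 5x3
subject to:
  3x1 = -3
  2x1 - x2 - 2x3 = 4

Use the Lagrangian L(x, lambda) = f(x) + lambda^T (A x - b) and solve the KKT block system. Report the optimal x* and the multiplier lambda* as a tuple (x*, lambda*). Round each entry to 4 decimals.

Form the Lagrangian:
  L(x, lambda) = (1/2) x^T Q x + c^T x + lambda^T (A x - b)
Stationarity (grad_x L = 0): Q x + c + A^T lambda = 0.
Primal feasibility: A x = b.

This gives the KKT block system:
  [ Q   A^T ] [ x     ]   [-c ]
  [ A    0  ] [ lambda ] = [ b ]

Solving the linear system:
  x*      = (-1, -0.04, -2.98)
  lambda* = (15.3333, -14.46)
  f(x*)   = 42.99

x* = (-1, -0.04, -2.98), lambda* = (15.3333, -14.46)


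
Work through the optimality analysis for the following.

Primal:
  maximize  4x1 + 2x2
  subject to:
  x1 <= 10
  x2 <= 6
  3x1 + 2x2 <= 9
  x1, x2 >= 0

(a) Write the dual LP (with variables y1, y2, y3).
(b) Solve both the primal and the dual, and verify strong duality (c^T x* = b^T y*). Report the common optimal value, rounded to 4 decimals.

The standard primal-dual pair for 'max c^T x s.t. A x <= b, x >= 0' is:
  Dual:  min b^T y  s.t.  A^T y >= c,  y >= 0.

So the dual LP is:
  minimize  10y1 + 6y2 + 9y3
  subject to:
    y1 + 3y3 >= 4
    y2 + 2y3 >= 2
    y1, y2, y3 >= 0

Solving the primal: x* = (3, 0).
  primal value c^T x* = 12.
Solving the dual: y* = (0, 0, 1.3333).
  dual value b^T y* = 12.
Strong duality: c^T x* = b^T y*. Confirmed.

12


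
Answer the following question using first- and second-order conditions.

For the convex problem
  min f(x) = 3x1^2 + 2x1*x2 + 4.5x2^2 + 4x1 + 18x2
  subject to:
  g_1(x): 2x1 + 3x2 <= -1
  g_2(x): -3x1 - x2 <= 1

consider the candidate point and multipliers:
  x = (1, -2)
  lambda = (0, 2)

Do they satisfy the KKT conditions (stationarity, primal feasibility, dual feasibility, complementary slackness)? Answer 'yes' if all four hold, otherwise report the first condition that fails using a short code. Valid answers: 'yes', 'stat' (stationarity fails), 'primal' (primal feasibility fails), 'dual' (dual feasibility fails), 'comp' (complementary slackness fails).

Gradient of f: grad f(x) = Q x + c = (6, 2)
Constraint values g_i(x) = a_i^T x - b_i:
  g_1((1, -2)) = -3
  g_2((1, -2)) = -2
Stationarity residual: grad f(x) + sum_i lambda_i a_i = (0, 0)
  -> stationarity OK
Primal feasibility (all g_i <= 0): OK
Dual feasibility (all lambda_i >= 0): OK
Complementary slackness (lambda_i * g_i(x) = 0 for all i): FAILS

Verdict: the first failing condition is complementary_slackness -> comp.

comp


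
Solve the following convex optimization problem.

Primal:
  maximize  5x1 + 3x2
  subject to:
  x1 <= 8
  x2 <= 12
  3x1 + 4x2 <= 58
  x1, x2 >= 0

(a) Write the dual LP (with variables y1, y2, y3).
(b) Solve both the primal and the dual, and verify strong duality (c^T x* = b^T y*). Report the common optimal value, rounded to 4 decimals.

The standard primal-dual pair for 'max c^T x s.t. A x <= b, x >= 0' is:
  Dual:  min b^T y  s.t.  A^T y >= c,  y >= 0.

So the dual LP is:
  minimize  8y1 + 12y2 + 58y3
  subject to:
    y1 + 3y3 >= 5
    y2 + 4y3 >= 3
    y1, y2, y3 >= 0

Solving the primal: x* = (8, 8.5).
  primal value c^T x* = 65.5.
Solving the dual: y* = (2.75, 0, 0.75).
  dual value b^T y* = 65.5.
Strong duality: c^T x* = b^T y*. Confirmed.

65.5


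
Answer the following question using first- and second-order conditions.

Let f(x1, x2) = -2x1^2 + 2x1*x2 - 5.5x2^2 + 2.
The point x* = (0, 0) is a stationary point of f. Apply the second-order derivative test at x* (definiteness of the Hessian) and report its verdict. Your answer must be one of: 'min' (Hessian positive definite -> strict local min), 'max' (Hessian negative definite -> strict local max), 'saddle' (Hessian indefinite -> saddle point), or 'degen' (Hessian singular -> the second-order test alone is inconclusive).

Compute the Hessian H = grad^2 f:
  H = [[-4, 2], [2, -11]]
Verify stationarity: grad f(x*) = H x* + g = (0, 0).
Eigenvalues of H: -11.5311, -3.4689.
Both eigenvalues < 0, so H is negative definite -> x* is a strict local max.

max


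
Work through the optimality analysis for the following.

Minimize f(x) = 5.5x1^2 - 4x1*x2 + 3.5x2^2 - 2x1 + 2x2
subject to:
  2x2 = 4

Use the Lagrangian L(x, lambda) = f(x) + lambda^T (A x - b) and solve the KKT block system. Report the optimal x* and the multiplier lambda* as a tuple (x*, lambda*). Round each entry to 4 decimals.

Form the Lagrangian:
  L(x, lambda) = (1/2) x^T Q x + c^T x + lambda^T (A x - b)
Stationarity (grad_x L = 0): Q x + c + A^T lambda = 0.
Primal feasibility: A x = b.

This gives the KKT block system:
  [ Q   A^T ] [ x     ]   [-c ]
  [ A    0  ] [ lambda ] = [ b ]

Solving the linear system:
  x*      = (0.9091, 2)
  lambda* = (-6.1818)
  f(x*)   = 13.4545

x* = (0.9091, 2), lambda* = (-6.1818)


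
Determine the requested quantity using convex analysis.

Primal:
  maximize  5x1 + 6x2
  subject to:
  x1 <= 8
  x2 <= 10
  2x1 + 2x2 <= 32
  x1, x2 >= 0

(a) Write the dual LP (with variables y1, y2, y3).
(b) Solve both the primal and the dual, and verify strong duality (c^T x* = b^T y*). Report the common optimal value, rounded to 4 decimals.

The standard primal-dual pair for 'max c^T x s.t. A x <= b, x >= 0' is:
  Dual:  min b^T y  s.t.  A^T y >= c,  y >= 0.

So the dual LP is:
  minimize  8y1 + 10y2 + 32y3
  subject to:
    y1 + 2y3 >= 5
    y2 + 2y3 >= 6
    y1, y2, y3 >= 0

Solving the primal: x* = (6, 10).
  primal value c^T x* = 90.
Solving the dual: y* = (0, 1, 2.5).
  dual value b^T y* = 90.
Strong duality: c^T x* = b^T y*. Confirmed.

90


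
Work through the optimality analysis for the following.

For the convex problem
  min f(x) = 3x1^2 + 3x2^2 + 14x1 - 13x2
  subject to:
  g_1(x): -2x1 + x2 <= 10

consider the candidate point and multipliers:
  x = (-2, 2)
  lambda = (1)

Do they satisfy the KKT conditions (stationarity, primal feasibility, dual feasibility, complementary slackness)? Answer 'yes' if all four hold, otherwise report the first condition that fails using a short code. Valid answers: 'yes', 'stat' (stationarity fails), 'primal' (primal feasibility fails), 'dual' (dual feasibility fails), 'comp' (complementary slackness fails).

Gradient of f: grad f(x) = Q x + c = (2, -1)
Constraint values g_i(x) = a_i^T x - b_i:
  g_1((-2, 2)) = -4
Stationarity residual: grad f(x) + sum_i lambda_i a_i = (0, 0)
  -> stationarity OK
Primal feasibility (all g_i <= 0): OK
Dual feasibility (all lambda_i >= 0): OK
Complementary slackness (lambda_i * g_i(x) = 0 for all i): FAILS

Verdict: the first failing condition is complementary_slackness -> comp.

comp


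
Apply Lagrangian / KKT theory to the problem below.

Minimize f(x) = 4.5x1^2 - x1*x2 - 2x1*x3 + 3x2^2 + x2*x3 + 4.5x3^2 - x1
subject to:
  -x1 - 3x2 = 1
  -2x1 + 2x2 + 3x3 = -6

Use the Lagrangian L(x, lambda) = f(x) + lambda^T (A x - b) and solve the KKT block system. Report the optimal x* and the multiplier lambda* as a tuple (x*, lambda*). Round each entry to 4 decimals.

Form the Lagrangian:
  L(x, lambda) = (1/2) x^T Q x + c^T x + lambda^T (A x - b)
Stationarity (grad_x L = 0): Q x + c + A^T lambda = 0.
Primal feasibility: A x = b.

This gives the KKT block system:
  [ Q   A^T ] [ x     ]   [-c ]
  [ A    0  ] [ lambda ] = [ b ]

Solving the linear system:
  x*      = (0.7799, -0.5933, -1.0845)
  lambda* = (0.8394, 3.9712)
  f(x*)   = 11.104

x* = (0.7799, -0.5933, -1.0845), lambda* = (0.8394, 3.9712)


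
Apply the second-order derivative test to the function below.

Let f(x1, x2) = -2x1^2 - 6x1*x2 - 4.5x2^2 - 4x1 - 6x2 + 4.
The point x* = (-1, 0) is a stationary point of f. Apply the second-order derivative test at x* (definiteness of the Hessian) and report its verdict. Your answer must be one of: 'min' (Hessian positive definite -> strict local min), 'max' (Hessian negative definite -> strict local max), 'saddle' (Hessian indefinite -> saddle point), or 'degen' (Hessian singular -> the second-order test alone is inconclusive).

Compute the Hessian H = grad^2 f:
  H = [[-4, -6], [-6, -9]]
Verify stationarity: grad f(x*) = H x* + g = (0, 0).
Eigenvalues of H: -13, 0.
H has a zero eigenvalue (singular; negative semidefinite but not definite), so H is neither positive definite, negative definite, nor indefinite. The second-order test alone is inconclusive -> degen.
(Indeed, f is constant along the null direction of H through x*, so x* is not a strict local extremum.)

degen


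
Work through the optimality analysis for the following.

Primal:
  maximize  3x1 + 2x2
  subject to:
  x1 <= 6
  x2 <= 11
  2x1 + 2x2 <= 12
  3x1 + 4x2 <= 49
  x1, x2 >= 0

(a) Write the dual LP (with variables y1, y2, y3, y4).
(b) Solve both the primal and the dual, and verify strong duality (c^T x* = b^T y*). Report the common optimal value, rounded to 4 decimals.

The standard primal-dual pair for 'max c^T x s.t. A x <= b, x >= 0' is:
  Dual:  min b^T y  s.t.  A^T y >= c,  y >= 0.

So the dual LP is:
  minimize  6y1 + 11y2 + 12y3 + 49y4
  subject to:
    y1 + 2y3 + 3y4 >= 3
    y2 + 2y3 + 4y4 >= 2
    y1, y2, y3, y4 >= 0

Solving the primal: x* = (6, 0).
  primal value c^T x* = 18.
Solving the dual: y* = (1, 0, 1, 0).
  dual value b^T y* = 18.
Strong duality: c^T x* = b^T y*. Confirmed.

18


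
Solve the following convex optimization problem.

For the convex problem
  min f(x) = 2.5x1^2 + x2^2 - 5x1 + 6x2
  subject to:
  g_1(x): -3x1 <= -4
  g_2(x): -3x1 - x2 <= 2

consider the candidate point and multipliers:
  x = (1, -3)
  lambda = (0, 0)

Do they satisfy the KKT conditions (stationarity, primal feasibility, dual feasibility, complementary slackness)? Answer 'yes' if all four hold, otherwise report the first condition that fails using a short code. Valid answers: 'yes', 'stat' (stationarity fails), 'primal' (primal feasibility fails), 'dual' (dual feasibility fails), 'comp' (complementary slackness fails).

Gradient of f: grad f(x) = Q x + c = (0, 0)
Constraint values g_i(x) = a_i^T x - b_i:
  g_1((1, -3)) = 1
  g_2((1, -3)) = -2
Stationarity residual: grad f(x) + sum_i lambda_i a_i = (0, 0)
  -> stationarity OK
Primal feasibility (all g_i <= 0): FAILS
Dual feasibility (all lambda_i >= 0): OK
Complementary slackness (lambda_i * g_i(x) = 0 for all i): OK

Verdict: the first failing condition is primal_feasibility -> primal.

primal


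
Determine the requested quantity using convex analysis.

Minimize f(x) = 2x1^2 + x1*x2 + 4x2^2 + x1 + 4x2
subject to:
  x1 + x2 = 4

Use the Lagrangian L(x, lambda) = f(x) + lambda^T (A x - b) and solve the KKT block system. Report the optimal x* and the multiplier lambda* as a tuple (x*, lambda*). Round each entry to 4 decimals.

Form the Lagrangian:
  L(x, lambda) = (1/2) x^T Q x + c^T x + lambda^T (A x - b)
Stationarity (grad_x L = 0): Q x + c + A^T lambda = 0.
Primal feasibility: A x = b.

This gives the KKT block system:
  [ Q   A^T ] [ x     ]   [-c ]
  [ A    0  ] [ lambda ] = [ b ]

Solving the linear system:
  x*      = (3.1, 0.9)
  lambda* = (-14.3)
  f(x*)   = 31.95

x* = (3.1, 0.9), lambda* = (-14.3)


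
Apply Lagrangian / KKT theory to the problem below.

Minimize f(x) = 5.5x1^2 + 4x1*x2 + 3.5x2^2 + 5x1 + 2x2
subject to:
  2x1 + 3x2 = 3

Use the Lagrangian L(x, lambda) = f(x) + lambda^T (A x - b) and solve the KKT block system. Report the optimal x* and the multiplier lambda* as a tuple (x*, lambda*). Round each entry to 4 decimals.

Form the Lagrangian:
  L(x, lambda) = (1/2) x^T Q x + c^T x + lambda^T (A x - b)
Stationarity (grad_x L = 0): Q x + c + A^T lambda = 0.
Primal feasibility: A x = b.

This gives the KKT block system:
  [ Q   A^T ] [ x     ]   [-c ]
  [ A    0  ] [ lambda ] = [ b ]

Solving the linear system:
  x*      = (-0.3418, 1.2278)
  lambda* = (-3.0759)
  f(x*)   = 4.9873

x* = (-0.3418, 1.2278), lambda* = (-3.0759)


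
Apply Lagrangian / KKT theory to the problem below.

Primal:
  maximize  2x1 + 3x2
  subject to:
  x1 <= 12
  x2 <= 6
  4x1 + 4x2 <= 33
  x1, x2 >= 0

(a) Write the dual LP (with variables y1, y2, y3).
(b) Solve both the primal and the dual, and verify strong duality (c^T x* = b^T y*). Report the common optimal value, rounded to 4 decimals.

The standard primal-dual pair for 'max c^T x s.t. A x <= b, x >= 0' is:
  Dual:  min b^T y  s.t.  A^T y >= c,  y >= 0.

So the dual LP is:
  minimize  12y1 + 6y2 + 33y3
  subject to:
    y1 + 4y3 >= 2
    y2 + 4y3 >= 3
    y1, y2, y3 >= 0

Solving the primal: x* = (2.25, 6).
  primal value c^T x* = 22.5.
Solving the dual: y* = (0, 1, 0.5).
  dual value b^T y* = 22.5.
Strong duality: c^T x* = b^T y*. Confirmed.

22.5


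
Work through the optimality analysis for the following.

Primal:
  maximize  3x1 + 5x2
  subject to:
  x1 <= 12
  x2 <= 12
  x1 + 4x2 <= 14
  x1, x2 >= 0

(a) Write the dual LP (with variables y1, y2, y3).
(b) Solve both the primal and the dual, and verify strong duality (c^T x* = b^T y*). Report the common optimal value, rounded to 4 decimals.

The standard primal-dual pair for 'max c^T x s.t. A x <= b, x >= 0' is:
  Dual:  min b^T y  s.t.  A^T y >= c,  y >= 0.

So the dual LP is:
  minimize  12y1 + 12y2 + 14y3
  subject to:
    y1 + y3 >= 3
    y2 + 4y3 >= 5
    y1, y2, y3 >= 0

Solving the primal: x* = (12, 0.5).
  primal value c^T x* = 38.5.
Solving the dual: y* = (1.75, 0, 1.25).
  dual value b^T y* = 38.5.
Strong duality: c^T x* = b^T y*. Confirmed.

38.5


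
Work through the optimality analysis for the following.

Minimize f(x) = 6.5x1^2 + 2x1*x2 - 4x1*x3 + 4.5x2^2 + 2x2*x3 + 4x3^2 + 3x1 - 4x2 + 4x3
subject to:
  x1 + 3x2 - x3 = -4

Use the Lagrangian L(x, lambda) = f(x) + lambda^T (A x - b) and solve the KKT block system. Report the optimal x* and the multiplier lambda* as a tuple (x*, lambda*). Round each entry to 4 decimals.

Form the Lagrangian:
  L(x, lambda) = (1/2) x^T Q x + c^T x + lambda^T (A x - b)
Stationarity (grad_x L = 0): Q x + c + A^T lambda = 0.
Primal feasibility: A x = b.

This gives the KKT block system:
  [ Q   A^T ] [ x     ]   [-c ]
  [ A    0  ] [ lambda ] = [ b ]

Solving the linear system:
  x*      = (-0.3641, -1.1417, 0.2109)
  lambda* = (4.8604)
  f(x*)   = 11.8799

x* = (-0.3641, -1.1417, 0.2109), lambda* = (4.8604)


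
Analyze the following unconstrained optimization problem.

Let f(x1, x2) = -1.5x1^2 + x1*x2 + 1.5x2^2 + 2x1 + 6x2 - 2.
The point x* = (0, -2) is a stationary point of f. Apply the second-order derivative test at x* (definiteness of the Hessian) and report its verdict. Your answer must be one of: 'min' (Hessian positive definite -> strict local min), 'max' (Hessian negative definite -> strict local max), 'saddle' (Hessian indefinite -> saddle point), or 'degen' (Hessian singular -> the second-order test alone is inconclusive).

Compute the Hessian H = grad^2 f:
  H = [[-3, 1], [1, 3]]
Verify stationarity: grad f(x*) = H x* + g = (0, 0).
Eigenvalues of H: -3.1623, 3.1623.
Eigenvalues have mixed signs, so H is indefinite -> x* is a saddle point.

saddle


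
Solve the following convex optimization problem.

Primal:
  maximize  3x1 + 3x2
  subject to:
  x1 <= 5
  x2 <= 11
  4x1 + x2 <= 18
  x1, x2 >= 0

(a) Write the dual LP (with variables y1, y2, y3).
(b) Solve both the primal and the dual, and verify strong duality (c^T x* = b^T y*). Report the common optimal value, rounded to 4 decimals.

The standard primal-dual pair for 'max c^T x s.t. A x <= b, x >= 0' is:
  Dual:  min b^T y  s.t.  A^T y >= c,  y >= 0.

So the dual LP is:
  minimize  5y1 + 11y2 + 18y3
  subject to:
    y1 + 4y3 >= 3
    y2 + y3 >= 3
    y1, y2, y3 >= 0

Solving the primal: x* = (1.75, 11).
  primal value c^T x* = 38.25.
Solving the dual: y* = (0, 2.25, 0.75).
  dual value b^T y* = 38.25.
Strong duality: c^T x* = b^T y*. Confirmed.

38.25


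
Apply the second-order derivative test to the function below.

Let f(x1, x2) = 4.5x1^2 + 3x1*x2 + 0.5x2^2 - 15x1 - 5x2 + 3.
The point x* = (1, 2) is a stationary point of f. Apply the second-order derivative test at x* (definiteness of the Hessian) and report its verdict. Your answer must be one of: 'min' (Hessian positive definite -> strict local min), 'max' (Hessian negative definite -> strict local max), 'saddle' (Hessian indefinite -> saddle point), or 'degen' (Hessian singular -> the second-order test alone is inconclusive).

Compute the Hessian H = grad^2 f:
  H = [[9, 3], [3, 1]]
Verify stationarity: grad f(x*) = H x* + g = (0, 0).
Eigenvalues of H: 0, 10.
H has a zero eigenvalue (singular; positive semidefinite but not definite), so H is neither positive definite, negative definite, nor indefinite. The second-order test alone is inconclusive -> degen.
(Indeed, f is constant along the null direction of H through x*, so x* is not a strict local extremum.)

degen


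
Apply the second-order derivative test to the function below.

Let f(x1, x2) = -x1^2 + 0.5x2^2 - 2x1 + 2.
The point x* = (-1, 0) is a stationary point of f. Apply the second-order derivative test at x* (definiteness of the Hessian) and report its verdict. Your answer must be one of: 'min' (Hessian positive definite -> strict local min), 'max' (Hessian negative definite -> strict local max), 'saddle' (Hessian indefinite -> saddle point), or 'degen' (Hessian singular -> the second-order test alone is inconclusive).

Compute the Hessian H = grad^2 f:
  H = [[-2, 0], [0, 1]]
Verify stationarity: grad f(x*) = H x* + g = (0, 0).
Eigenvalues of H: -2, 1.
Eigenvalues have mixed signs, so H is indefinite -> x* is a saddle point.

saddle


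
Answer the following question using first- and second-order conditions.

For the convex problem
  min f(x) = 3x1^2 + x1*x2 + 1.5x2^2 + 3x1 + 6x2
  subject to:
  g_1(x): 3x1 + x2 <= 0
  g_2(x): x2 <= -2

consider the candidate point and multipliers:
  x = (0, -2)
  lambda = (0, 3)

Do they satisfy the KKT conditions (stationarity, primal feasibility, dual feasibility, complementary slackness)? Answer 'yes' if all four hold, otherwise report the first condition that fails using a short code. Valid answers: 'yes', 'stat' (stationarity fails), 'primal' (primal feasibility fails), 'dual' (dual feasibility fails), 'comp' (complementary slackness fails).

Gradient of f: grad f(x) = Q x + c = (1, 0)
Constraint values g_i(x) = a_i^T x - b_i:
  g_1((0, -2)) = -2
  g_2((0, -2)) = 0
Stationarity residual: grad f(x) + sum_i lambda_i a_i = (1, 3)
  -> stationarity FAILS
Primal feasibility (all g_i <= 0): OK
Dual feasibility (all lambda_i >= 0): OK
Complementary slackness (lambda_i * g_i(x) = 0 for all i): OK

Verdict: the first failing condition is stationarity -> stat.

stat


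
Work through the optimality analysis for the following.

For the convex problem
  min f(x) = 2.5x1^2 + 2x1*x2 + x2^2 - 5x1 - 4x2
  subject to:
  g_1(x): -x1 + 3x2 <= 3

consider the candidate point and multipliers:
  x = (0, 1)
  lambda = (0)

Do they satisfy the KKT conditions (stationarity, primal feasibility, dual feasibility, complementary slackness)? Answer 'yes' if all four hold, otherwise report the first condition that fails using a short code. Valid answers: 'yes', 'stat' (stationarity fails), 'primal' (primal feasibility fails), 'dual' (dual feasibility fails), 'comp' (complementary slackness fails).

Gradient of f: grad f(x) = Q x + c = (-3, -2)
Constraint values g_i(x) = a_i^T x - b_i:
  g_1((0, 1)) = 0
Stationarity residual: grad f(x) + sum_i lambda_i a_i = (-3, -2)
  -> stationarity FAILS
Primal feasibility (all g_i <= 0): OK
Dual feasibility (all lambda_i >= 0): OK
Complementary slackness (lambda_i * g_i(x) = 0 for all i): OK

Verdict: the first failing condition is stationarity -> stat.

stat


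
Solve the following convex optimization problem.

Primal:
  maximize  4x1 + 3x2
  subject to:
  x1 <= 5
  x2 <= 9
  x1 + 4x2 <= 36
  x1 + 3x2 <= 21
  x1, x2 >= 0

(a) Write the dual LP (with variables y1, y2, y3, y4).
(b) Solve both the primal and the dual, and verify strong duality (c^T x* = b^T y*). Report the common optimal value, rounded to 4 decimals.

The standard primal-dual pair for 'max c^T x s.t. A x <= b, x >= 0' is:
  Dual:  min b^T y  s.t.  A^T y >= c,  y >= 0.

So the dual LP is:
  minimize  5y1 + 9y2 + 36y3 + 21y4
  subject to:
    y1 + y3 + y4 >= 4
    y2 + 4y3 + 3y4 >= 3
    y1, y2, y3, y4 >= 0

Solving the primal: x* = (5, 5.3333).
  primal value c^T x* = 36.
Solving the dual: y* = (3, 0, 0, 1).
  dual value b^T y* = 36.
Strong duality: c^T x* = b^T y*. Confirmed.

36


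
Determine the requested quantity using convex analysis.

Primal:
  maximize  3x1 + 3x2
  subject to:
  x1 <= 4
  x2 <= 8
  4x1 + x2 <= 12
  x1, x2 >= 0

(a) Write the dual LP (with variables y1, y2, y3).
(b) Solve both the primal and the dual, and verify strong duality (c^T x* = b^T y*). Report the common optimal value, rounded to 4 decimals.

The standard primal-dual pair for 'max c^T x s.t. A x <= b, x >= 0' is:
  Dual:  min b^T y  s.t.  A^T y >= c,  y >= 0.

So the dual LP is:
  minimize  4y1 + 8y2 + 12y3
  subject to:
    y1 + 4y3 >= 3
    y2 + y3 >= 3
    y1, y2, y3 >= 0

Solving the primal: x* = (1, 8).
  primal value c^T x* = 27.
Solving the dual: y* = (0, 2.25, 0.75).
  dual value b^T y* = 27.
Strong duality: c^T x* = b^T y*. Confirmed.

27


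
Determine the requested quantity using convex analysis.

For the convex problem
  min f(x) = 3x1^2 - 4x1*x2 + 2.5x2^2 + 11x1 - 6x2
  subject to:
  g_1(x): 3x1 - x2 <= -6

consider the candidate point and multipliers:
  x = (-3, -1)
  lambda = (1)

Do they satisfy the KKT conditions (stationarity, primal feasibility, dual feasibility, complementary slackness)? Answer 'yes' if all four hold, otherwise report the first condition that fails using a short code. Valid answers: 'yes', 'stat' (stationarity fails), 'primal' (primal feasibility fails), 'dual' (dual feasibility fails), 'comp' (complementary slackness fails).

Gradient of f: grad f(x) = Q x + c = (-3, 1)
Constraint values g_i(x) = a_i^T x - b_i:
  g_1((-3, -1)) = -2
Stationarity residual: grad f(x) + sum_i lambda_i a_i = (0, 0)
  -> stationarity OK
Primal feasibility (all g_i <= 0): OK
Dual feasibility (all lambda_i >= 0): OK
Complementary slackness (lambda_i * g_i(x) = 0 for all i): FAILS

Verdict: the first failing condition is complementary_slackness -> comp.

comp


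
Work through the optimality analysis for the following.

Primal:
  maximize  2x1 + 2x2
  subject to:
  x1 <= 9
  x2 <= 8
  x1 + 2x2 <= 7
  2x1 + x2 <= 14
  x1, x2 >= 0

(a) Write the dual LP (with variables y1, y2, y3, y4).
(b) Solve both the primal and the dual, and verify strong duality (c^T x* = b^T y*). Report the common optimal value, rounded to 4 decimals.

The standard primal-dual pair for 'max c^T x s.t. A x <= b, x >= 0' is:
  Dual:  min b^T y  s.t.  A^T y >= c,  y >= 0.

So the dual LP is:
  minimize  9y1 + 8y2 + 7y3 + 14y4
  subject to:
    y1 + y3 + 2y4 >= 2
    y2 + 2y3 + y4 >= 2
    y1, y2, y3, y4 >= 0

Solving the primal: x* = (7, 0).
  primal value c^T x* = 14.
Solving the dual: y* = (0, 0, 0.6667, 0.6667).
  dual value b^T y* = 14.
Strong duality: c^T x* = b^T y*. Confirmed.

14


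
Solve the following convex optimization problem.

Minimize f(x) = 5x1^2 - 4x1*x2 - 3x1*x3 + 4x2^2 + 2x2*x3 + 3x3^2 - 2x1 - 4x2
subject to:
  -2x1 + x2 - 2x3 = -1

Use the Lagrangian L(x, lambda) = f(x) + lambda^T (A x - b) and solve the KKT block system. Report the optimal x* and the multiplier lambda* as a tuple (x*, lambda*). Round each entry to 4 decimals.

Form the Lagrangian:
  L(x, lambda) = (1/2) x^T Q x + c^T x + lambda^T (A x - b)
Stationarity (grad_x L = 0): Q x + c + A^T lambda = 0.
Primal feasibility: A x = b.

This gives the KKT block system:
  [ Q   A^T ] [ x     ]   [-c ]
  [ A    0  ] [ lambda ] = [ b ]

Solving the linear system:
  x*      = (0.634, 0.7093, 0.2207)
  lambda* = (0.4203)
  f(x*)   = -1.8424

x* = (0.634, 0.7093, 0.2207), lambda* = (0.4203)


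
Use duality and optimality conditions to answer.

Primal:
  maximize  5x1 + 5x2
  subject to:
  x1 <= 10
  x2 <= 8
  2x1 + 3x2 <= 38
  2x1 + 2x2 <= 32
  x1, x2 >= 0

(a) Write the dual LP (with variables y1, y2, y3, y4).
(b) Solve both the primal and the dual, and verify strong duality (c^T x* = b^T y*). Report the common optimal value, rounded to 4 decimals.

The standard primal-dual pair for 'max c^T x s.t. A x <= b, x >= 0' is:
  Dual:  min b^T y  s.t.  A^T y >= c,  y >= 0.

So the dual LP is:
  minimize  10y1 + 8y2 + 38y3 + 32y4
  subject to:
    y1 + 2y3 + 2y4 >= 5
    y2 + 3y3 + 2y4 >= 5
    y1, y2, y3, y4 >= 0

Solving the primal: x* = (10, 6).
  primal value c^T x* = 80.
Solving the dual: y* = (0, 0, 0, 2.5).
  dual value b^T y* = 80.
Strong duality: c^T x* = b^T y*. Confirmed.

80


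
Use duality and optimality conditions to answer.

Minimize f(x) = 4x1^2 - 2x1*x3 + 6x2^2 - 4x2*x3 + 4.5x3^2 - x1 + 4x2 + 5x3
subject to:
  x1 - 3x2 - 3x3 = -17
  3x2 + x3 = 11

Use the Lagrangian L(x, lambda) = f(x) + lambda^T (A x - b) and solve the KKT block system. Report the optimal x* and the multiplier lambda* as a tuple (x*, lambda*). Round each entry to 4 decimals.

Form the Lagrangian:
  L(x, lambda) = (1/2) x^T Q x + c^T x + lambda^T (A x - b)
Stationarity (grad_x L = 0): Q x + c + A^T lambda = 0.
Primal feasibility: A x = b.

This gives the KKT block system:
  [ Q   A^T ] [ x     ]   [-c ]
  [ A    0  ] [ lambda ] = [ b ]

Solving the linear system:
  x*      = (0.036, 2.6607, 3.018)
  lambda* = (6.7477, -1.2042)
  f(x*)   = 76.8273

x* = (0.036, 2.6607, 3.018), lambda* = (6.7477, -1.2042)


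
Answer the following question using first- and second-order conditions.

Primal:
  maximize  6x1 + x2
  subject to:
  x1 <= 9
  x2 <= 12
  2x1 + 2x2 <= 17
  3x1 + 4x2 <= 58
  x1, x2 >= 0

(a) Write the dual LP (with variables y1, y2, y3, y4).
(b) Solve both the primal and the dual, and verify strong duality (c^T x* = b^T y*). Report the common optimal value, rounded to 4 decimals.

The standard primal-dual pair for 'max c^T x s.t. A x <= b, x >= 0' is:
  Dual:  min b^T y  s.t.  A^T y >= c,  y >= 0.

So the dual LP is:
  minimize  9y1 + 12y2 + 17y3 + 58y4
  subject to:
    y1 + 2y3 + 3y4 >= 6
    y2 + 2y3 + 4y4 >= 1
    y1, y2, y3, y4 >= 0

Solving the primal: x* = (8.5, 0).
  primal value c^T x* = 51.
Solving the dual: y* = (0, 0, 3, 0).
  dual value b^T y* = 51.
Strong duality: c^T x* = b^T y*. Confirmed.

51


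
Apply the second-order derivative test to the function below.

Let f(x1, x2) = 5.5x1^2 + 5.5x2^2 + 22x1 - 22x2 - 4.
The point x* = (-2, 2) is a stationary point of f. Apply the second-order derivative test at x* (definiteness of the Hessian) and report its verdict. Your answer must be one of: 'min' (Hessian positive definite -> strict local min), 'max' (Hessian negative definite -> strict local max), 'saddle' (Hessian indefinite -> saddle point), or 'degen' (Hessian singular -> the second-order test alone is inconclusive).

Compute the Hessian H = grad^2 f:
  H = [[11, 0], [0, 11]]
Verify stationarity: grad f(x*) = H x* + g = (0, 0).
Eigenvalues of H: 11, 11.
Both eigenvalues > 0, so H is positive definite -> x* is a strict local min.

min


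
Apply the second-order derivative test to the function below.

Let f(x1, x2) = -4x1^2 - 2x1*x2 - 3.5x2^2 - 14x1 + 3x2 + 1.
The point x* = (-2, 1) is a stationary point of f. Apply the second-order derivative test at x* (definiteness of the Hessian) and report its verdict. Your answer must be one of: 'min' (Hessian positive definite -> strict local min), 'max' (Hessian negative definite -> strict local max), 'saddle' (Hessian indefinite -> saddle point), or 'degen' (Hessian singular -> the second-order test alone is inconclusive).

Compute the Hessian H = grad^2 f:
  H = [[-8, -2], [-2, -7]]
Verify stationarity: grad f(x*) = H x* + g = (0, 0).
Eigenvalues of H: -9.5616, -5.4384.
Both eigenvalues < 0, so H is negative definite -> x* is a strict local max.

max


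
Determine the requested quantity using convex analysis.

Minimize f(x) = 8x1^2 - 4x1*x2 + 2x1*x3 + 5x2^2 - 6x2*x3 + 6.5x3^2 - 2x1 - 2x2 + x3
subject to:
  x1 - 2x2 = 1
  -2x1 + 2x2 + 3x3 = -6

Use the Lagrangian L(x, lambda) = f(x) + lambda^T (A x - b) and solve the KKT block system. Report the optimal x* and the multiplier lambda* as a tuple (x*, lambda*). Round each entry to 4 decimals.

Form the Lagrangian:
  L(x, lambda) = (1/2) x^T Q x + c^T x + lambda^T (A x - b)
Stationarity (grad_x L = 0): Q x + c + A^T lambda = 0.
Primal feasibility: A x = b.

This gives the KKT block system:
  [ Q   A^T ] [ x     ]   [-c ]
  [ A    0  ] [ lambda ] = [ b ]

Solving the linear system:
  x*      = (0.5055, -0.2473, -1.4982)
  lambda* = (6.5745, 5.3273)
  f(x*)   = 11.6873

x* = (0.5055, -0.2473, -1.4982), lambda* = (6.5745, 5.3273)


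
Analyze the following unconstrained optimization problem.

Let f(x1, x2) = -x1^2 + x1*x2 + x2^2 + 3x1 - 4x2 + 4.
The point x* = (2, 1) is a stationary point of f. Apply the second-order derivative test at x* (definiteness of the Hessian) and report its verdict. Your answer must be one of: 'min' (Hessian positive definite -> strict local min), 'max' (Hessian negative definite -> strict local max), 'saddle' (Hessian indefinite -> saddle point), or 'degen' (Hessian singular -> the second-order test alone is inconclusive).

Compute the Hessian H = grad^2 f:
  H = [[-2, 1], [1, 2]]
Verify stationarity: grad f(x*) = H x* + g = (0, 0).
Eigenvalues of H: -2.2361, 2.2361.
Eigenvalues have mixed signs, so H is indefinite -> x* is a saddle point.

saddle


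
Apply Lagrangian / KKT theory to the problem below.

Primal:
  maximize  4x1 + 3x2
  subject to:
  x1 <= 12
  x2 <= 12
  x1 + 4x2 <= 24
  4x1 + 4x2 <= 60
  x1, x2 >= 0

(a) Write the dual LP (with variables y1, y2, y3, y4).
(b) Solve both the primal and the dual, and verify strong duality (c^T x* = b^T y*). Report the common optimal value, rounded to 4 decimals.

The standard primal-dual pair for 'max c^T x s.t. A x <= b, x >= 0' is:
  Dual:  min b^T y  s.t.  A^T y >= c,  y >= 0.

So the dual LP is:
  minimize  12y1 + 12y2 + 24y3 + 60y4
  subject to:
    y1 + y3 + 4y4 >= 4
    y2 + 4y3 + 4y4 >= 3
    y1, y2, y3, y4 >= 0

Solving the primal: x* = (12, 3).
  primal value c^T x* = 57.
Solving the dual: y* = (3.25, 0, 0.75, 0).
  dual value b^T y* = 57.
Strong duality: c^T x* = b^T y*. Confirmed.

57


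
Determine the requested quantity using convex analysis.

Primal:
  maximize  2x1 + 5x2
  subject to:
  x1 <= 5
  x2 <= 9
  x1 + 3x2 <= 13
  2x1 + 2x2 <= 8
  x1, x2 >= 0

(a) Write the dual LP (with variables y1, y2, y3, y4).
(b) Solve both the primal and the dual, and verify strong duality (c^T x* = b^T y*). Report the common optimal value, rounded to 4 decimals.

The standard primal-dual pair for 'max c^T x s.t. A x <= b, x >= 0' is:
  Dual:  min b^T y  s.t.  A^T y >= c,  y >= 0.

So the dual LP is:
  minimize  5y1 + 9y2 + 13y3 + 8y4
  subject to:
    y1 + y3 + 2y4 >= 2
    y2 + 3y3 + 2y4 >= 5
    y1, y2, y3, y4 >= 0

Solving the primal: x* = (0, 4).
  primal value c^T x* = 20.
Solving the dual: y* = (0, 0, 0, 2.5).
  dual value b^T y* = 20.
Strong duality: c^T x* = b^T y*. Confirmed.

20


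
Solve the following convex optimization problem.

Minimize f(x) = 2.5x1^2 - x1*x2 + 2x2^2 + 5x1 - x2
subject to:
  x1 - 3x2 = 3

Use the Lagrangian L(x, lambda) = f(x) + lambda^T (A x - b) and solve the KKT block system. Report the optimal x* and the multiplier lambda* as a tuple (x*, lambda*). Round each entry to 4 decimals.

Form the Lagrangian:
  L(x, lambda) = (1/2) x^T Q x + c^T x + lambda^T (A x - b)
Stationarity (grad_x L = 0): Q x + c + A^T lambda = 0.
Primal feasibility: A x = b.

This gives the KKT block system:
  [ Q   A^T ] [ x     ]   [-c ]
  [ A    0  ] [ lambda ] = [ b ]

Solving the linear system:
  x*      = (-0.907, -1.3023)
  lambda* = (-1.7674)
  f(x*)   = 1.0349

x* = (-0.907, -1.3023), lambda* = (-1.7674)


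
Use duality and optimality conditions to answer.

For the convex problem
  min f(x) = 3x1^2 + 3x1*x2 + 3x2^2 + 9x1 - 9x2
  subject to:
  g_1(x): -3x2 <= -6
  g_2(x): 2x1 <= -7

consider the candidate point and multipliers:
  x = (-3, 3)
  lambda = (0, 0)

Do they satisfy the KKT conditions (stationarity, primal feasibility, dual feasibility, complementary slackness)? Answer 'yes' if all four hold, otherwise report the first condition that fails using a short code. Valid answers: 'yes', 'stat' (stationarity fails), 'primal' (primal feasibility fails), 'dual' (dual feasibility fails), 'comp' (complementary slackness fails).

Gradient of f: grad f(x) = Q x + c = (0, 0)
Constraint values g_i(x) = a_i^T x - b_i:
  g_1((-3, 3)) = -3
  g_2((-3, 3)) = 1
Stationarity residual: grad f(x) + sum_i lambda_i a_i = (0, 0)
  -> stationarity OK
Primal feasibility (all g_i <= 0): FAILS
Dual feasibility (all lambda_i >= 0): OK
Complementary slackness (lambda_i * g_i(x) = 0 for all i): OK

Verdict: the first failing condition is primal_feasibility -> primal.

primal


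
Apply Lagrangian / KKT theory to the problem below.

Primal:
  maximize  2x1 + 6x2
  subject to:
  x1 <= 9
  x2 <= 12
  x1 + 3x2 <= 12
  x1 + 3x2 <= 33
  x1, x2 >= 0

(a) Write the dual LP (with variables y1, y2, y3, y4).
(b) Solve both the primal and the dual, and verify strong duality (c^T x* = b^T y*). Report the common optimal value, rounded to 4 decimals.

The standard primal-dual pair for 'max c^T x s.t. A x <= b, x >= 0' is:
  Dual:  min b^T y  s.t.  A^T y >= c,  y >= 0.

So the dual LP is:
  minimize  9y1 + 12y2 + 12y3 + 33y4
  subject to:
    y1 + y3 + y4 >= 2
    y2 + 3y3 + 3y4 >= 6
    y1, y2, y3, y4 >= 0

Solving the primal: x* = (0, 4).
  primal value c^T x* = 24.
Solving the dual: y* = (0, 0, 2, 0).
  dual value b^T y* = 24.
Strong duality: c^T x* = b^T y*. Confirmed.

24


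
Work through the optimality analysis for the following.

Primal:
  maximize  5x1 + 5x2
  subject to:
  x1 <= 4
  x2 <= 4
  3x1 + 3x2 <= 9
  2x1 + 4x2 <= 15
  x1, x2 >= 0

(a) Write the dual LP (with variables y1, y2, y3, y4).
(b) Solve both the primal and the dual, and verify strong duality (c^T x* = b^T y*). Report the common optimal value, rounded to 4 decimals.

The standard primal-dual pair for 'max c^T x s.t. A x <= b, x >= 0' is:
  Dual:  min b^T y  s.t.  A^T y >= c,  y >= 0.

So the dual LP is:
  minimize  4y1 + 4y2 + 9y3 + 15y4
  subject to:
    y1 + 3y3 + 2y4 >= 5
    y2 + 3y3 + 4y4 >= 5
    y1, y2, y3, y4 >= 0

Solving the primal: x* = (3, 0).
  primal value c^T x* = 15.
Solving the dual: y* = (0, 0, 1.6667, 0).
  dual value b^T y* = 15.
Strong duality: c^T x* = b^T y*. Confirmed.

15
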